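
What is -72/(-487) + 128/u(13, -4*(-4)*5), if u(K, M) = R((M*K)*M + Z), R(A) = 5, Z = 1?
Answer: 62696/2435 ≈ 25.748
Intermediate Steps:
u(K, M) = 5
-72/(-487) + 128/u(13, -4*(-4)*5) = -72/(-487) + 128/5 = -72*(-1/487) + 128*(⅕) = 72/487 + 128/5 = 62696/2435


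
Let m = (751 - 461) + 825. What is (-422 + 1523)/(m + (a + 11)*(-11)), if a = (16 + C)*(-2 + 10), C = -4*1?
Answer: -1101/62 ≈ -17.758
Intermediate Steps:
C = -4
m = 1115 (m = 290 + 825 = 1115)
a = 96 (a = (16 - 4)*(-2 + 10) = 12*8 = 96)
(-422 + 1523)/(m + (a + 11)*(-11)) = (-422 + 1523)/(1115 + (96 + 11)*(-11)) = 1101/(1115 + 107*(-11)) = 1101/(1115 - 1177) = 1101/(-62) = 1101*(-1/62) = -1101/62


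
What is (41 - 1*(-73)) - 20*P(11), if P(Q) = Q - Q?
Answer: 114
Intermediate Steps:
P(Q) = 0
(41 - 1*(-73)) - 20*P(11) = (41 - 1*(-73)) - 20*0 = (41 + 73) + 0 = 114 + 0 = 114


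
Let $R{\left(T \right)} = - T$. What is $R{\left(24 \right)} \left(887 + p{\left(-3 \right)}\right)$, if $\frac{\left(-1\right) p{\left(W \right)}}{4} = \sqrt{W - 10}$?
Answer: $-21288 + 96 i \sqrt{13} \approx -21288.0 + 346.13 i$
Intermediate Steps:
$p{\left(W \right)} = - 4 \sqrt{-10 + W}$ ($p{\left(W \right)} = - 4 \sqrt{W - 10} = - 4 \sqrt{-10 + W}$)
$R{\left(24 \right)} \left(887 + p{\left(-3 \right)}\right) = \left(-1\right) 24 \left(887 - 4 \sqrt{-10 - 3}\right) = - 24 \left(887 - 4 \sqrt{-13}\right) = - 24 \left(887 - 4 i \sqrt{13}\right) = -21288 + 96 i \sqrt{13}$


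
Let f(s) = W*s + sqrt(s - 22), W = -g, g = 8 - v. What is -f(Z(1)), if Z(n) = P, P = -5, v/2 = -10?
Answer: -140 - 3*I*sqrt(3) ≈ -140.0 - 5.1962*I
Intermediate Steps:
v = -20 (v = 2*(-10) = -20)
g = 28 (g = 8 - 1*(-20) = 8 + 20 = 28)
W = -28 (W = -1*28 = -28)
Z(n) = -5
f(s) = sqrt(-22 + s) - 28*s (f(s) = -28*s + sqrt(s - 22) = -28*s + sqrt(-22 + s) = sqrt(-22 + s) - 28*s)
-f(Z(1)) = -(sqrt(-22 - 5) - 28*(-5)) = -(sqrt(-27) + 140) = -(3*I*sqrt(3) + 140) = -(140 + 3*I*sqrt(3)) = -140 - 3*I*sqrt(3)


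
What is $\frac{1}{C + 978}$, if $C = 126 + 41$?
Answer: $\frac{1}{1145} \approx 0.00087336$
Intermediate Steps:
$C = 167$
$\frac{1}{C + 978} = \frac{1}{167 + 978} = \frac{1}{1145}$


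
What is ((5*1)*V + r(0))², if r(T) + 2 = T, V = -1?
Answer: 49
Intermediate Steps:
r(T) = -2 + T
((5*1)*V + r(0))² = ((5*1)*(-1) + (-2 + 0))² = (5*(-1) - 2)² = (-5 - 2)² = (-7)² = 49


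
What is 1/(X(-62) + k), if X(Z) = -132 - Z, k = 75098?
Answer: 1/75028 ≈ 1.3328e-5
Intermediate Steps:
1/(X(-62) + k) = 1/((-132 - 1*(-62)) + 75098) = 1/((-132 + 62) + 75098) = 1/(-70 + 75098) = 1/75028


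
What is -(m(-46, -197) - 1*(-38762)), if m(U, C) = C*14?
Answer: -36004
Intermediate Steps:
m(U, C) = 14*C
-(m(-46, -197) - 1*(-38762)) = -(14*(-197) - 1*(-38762)) = -(-2758 + 38762) = -1*36004 = -36004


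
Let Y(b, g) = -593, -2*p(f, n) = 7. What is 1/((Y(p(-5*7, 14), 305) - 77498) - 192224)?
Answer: -1/270315 ≈ -3.6994e-6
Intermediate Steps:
p(f, n) = -7/2 (p(f, n) = -1/2*7 = -7/2)
1/((Y(p(-5*7, 14), 305) - 77498) - 192224) = 1/((-593 - 77498) - 192224) = 1/(-78091 - 192224) = 1/(-270315) = -1/270315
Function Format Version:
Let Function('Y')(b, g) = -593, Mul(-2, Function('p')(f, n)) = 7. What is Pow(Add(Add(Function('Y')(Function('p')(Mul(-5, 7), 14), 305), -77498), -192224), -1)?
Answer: Rational(-1, 270315) ≈ -3.6994e-6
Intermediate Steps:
Function('p')(f, n) = Rational(-7, 2) (Function('p')(f, n) = Mul(Rational(-1, 2), 7) = Rational(-7, 2))
Pow(Add(Add(Function('Y')(Function('p')(Mul(-5, 7), 14), 305), -77498), -192224), -1) = Pow(Add(Add(-593, -77498), -192224), -1) = Pow(Add(-78091, -192224), -1) = Pow(-270315, -1) = Rational(-1, 270315)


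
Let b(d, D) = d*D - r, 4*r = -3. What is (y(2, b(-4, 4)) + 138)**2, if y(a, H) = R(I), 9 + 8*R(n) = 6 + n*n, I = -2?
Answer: 1221025/64 ≈ 19079.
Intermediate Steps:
r = -3/4 (r = (1/4)*(-3) = -3/4 ≈ -0.75000)
b(d, D) = 3/4 + D*d (b(d, D) = d*D - 1*(-3/4) = D*d + 3/4 = 3/4 + D*d)
R(n) = -3/8 + n**2/8 (R(n) = -9/8 + (6 + n*n)/8 = -9/8 + (6 + n**2)/8 = -9/8 + (3/4 + n**2/8) = -3/8 + n**2/8)
y(a, H) = 1/8 (y(a, H) = -3/8 + (1/8)*(-2)**2 = -3/8 + (1/8)*4 = -3/8 + 1/2 = 1/8)
(y(2, b(-4, 4)) + 138)**2 = (1/8 + 138)**2 = (1105/8)**2 = 1221025/64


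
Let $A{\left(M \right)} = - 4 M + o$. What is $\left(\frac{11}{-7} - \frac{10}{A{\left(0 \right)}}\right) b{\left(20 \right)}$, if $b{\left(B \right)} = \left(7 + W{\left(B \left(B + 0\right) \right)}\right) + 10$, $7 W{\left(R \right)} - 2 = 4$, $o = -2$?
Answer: $\frac{3000}{49} \approx 61.224$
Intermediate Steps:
$A{\left(M \right)} = -2 - 4 M$ ($A{\left(M \right)} = - 4 M - 2 = -2 - 4 M$)
$W{\left(R \right)} = \frac{6}{7}$ ($W{\left(R \right)} = \frac{2}{7} + \frac{1}{7} \cdot 4 = \frac{2}{7} + \frac{4}{7} = \frac{6}{7}$)
$b{\left(B \right)} = \frac{125}{7}$ ($b{\left(B \right)} = \left(7 + \frac{6}{7}\right) + 10 = \frac{55}{7} + 10 = \frac{125}{7}$)
$\left(\frac{11}{-7} - \frac{10}{A{\left(0 \right)}}\right) b{\left(20 \right)} = \left(\frac{11}{-7} - \frac{10}{-2 - 0}\right) \frac{125}{7} = \left(11 \left(- \frac{1}{7}\right) - \frac{10}{-2 + 0}\right) \frac{125}{7} = \left(- \frac{11}{7} - \frac{10}{-2}\right) \frac{125}{7} = \left(- \frac{11}{7} - -5\right) \frac{125}{7} = \left(- \frac{11}{7} + 5\right) \frac{125}{7} = \frac{24}{7} \cdot \frac{125}{7} = \frac{3000}{49}$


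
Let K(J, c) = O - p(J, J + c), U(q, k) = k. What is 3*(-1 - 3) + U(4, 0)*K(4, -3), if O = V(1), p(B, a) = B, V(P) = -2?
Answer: -12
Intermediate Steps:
O = -2
K(J, c) = -2 - J
3*(-1 - 3) + U(4, 0)*K(4, -3) = 3*(-1 - 3) + 0*(-2 - 1*4) = 3*(-4) + 0*(-2 - 4) = -12 + 0*(-6) = -12 + 0 = -12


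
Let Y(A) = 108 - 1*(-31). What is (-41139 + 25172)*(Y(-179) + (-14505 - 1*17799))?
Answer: 513578555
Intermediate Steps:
Y(A) = 139 (Y(A) = 108 + 31 = 139)
(-41139 + 25172)*(Y(-179) + (-14505 - 1*17799)) = (-41139 + 25172)*(139 + (-14505 - 1*17799)) = -15967*(139 + (-14505 - 17799)) = -15967*(139 - 32304) = -15967*(-32165) = 513578555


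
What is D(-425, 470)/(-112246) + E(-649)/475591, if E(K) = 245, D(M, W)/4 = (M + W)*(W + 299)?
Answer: -32901902975/26691593693 ≈ -1.2327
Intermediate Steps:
D(M, W) = 4*(299 + W)*(M + W) (D(M, W) = 4*((M + W)*(W + 299)) = 4*((M + W)*(299 + W)) = 4*((299 + W)*(M + W)) = 4*(299 + W)*(M + W))
D(-425, 470)/(-112246) + E(-649)/475591 = (4*470**2 + 1196*(-425) + 1196*470 + 4*(-425)*470)/(-112246) + 245/475591 = (4*220900 - 508300 + 562120 - 799000)*(-1/112246) + 245*(1/475591) = (883600 - 508300 + 562120 - 799000)*(-1/112246) + 245/475591 = 138420*(-1/112246) + 245/475591 = -69210/56123 + 245/475591 = -32901902975/26691593693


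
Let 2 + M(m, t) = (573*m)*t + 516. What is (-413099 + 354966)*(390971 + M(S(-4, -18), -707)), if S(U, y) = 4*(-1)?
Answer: -116959468557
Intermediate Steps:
S(U, y) = -4
M(m, t) = 514 + 573*m*t (M(m, t) = -2 + ((573*m)*t + 516) = -2 + (573*m*t + 516) = -2 + (516 + 573*m*t) = 514 + 573*m*t)
(-413099 + 354966)*(390971 + M(S(-4, -18), -707)) = (-413099 + 354966)*(390971 + (514 + 573*(-4)*(-707))) = -58133*(390971 + (514 + 1620444)) = -58133*(390971 + 1620958) = -58133*2011929 = -116959468557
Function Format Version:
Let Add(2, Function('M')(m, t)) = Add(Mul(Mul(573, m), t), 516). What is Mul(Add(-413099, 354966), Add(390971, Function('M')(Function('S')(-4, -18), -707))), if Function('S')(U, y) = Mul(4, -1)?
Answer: -116959468557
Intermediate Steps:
Function('S')(U, y) = -4
Function('M')(m, t) = Add(514, Mul(573, m, t)) (Function('M')(m, t) = Add(-2, Add(Mul(Mul(573, m), t), 516)) = Add(-2, Add(Mul(573, m, t), 516)) = Add(-2, Add(516, Mul(573, m, t))) = Add(514, Mul(573, m, t)))
Mul(Add(-413099, 354966), Add(390971, Function('M')(Function('S')(-4, -18), -707))) = Mul(Add(-413099, 354966), Add(390971, Add(514, Mul(573, -4, -707)))) = Mul(-58133, Add(390971, Add(514, 1620444))) = Mul(-58133, Add(390971, 1620958)) = Mul(-58133, 2011929) = -116959468557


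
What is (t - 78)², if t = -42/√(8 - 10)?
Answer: 5202 - 3276*I*√2 ≈ 5202.0 - 4633.0*I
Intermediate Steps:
t = 21*I*√2 (t = -42*(-I*√2/2) = -(-21)*I*√2 = 21*I*√2 ≈ 29.698*I)
(t - 78)² = (21*I*√2 - 78)² = (-78 + 21*I*√2)²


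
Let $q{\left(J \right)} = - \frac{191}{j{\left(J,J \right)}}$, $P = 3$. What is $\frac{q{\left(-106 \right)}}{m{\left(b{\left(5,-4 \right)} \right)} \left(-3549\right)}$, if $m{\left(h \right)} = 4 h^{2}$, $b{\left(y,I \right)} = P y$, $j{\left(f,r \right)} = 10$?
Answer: $\frac{191}{31941000} \approx 5.9798 \cdot 10^{-6}$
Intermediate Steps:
$b{\left(y,I \right)} = 3 y$
$q{\left(J \right)} = - \frac{191}{10}$
$\frac{q{\left(-106 \right)}}{m{\left(b{\left(5,-4 \right)} \right)} \left(-3549\right)} = - \frac{191}{10 \cdot 4 \left(3 \cdot 5\right)^{2} \left(-3549\right)} = - \frac{191}{10 \cdot 4 \cdot 15^{2} \left(-3549\right)} = - \frac{191}{10 \cdot 4 \cdot 225 \left(-3549\right)} = - \frac{191}{10 \cdot 900 \left(-3549\right)} = - \frac{191}{10 \left(-3194100\right)} = \left(- \frac{191}{10}\right) \left(- \frac{1}{3194100}\right) = \frac{191}{31941000}$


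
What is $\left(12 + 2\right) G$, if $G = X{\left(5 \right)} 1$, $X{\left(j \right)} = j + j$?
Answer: $140$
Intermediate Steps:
$X{\left(j \right)} = 2 j$
$G = 10$ ($G = 2 \cdot 5 \cdot 1 = 10 \cdot 1 = 10$)
$\left(12 + 2\right) G = \left(12 + 2\right) 10 = 14 \cdot 10 = 140$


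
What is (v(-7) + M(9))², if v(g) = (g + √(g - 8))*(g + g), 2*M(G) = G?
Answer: 30265/4 - 2870*I*√15 ≈ 7566.3 - 11115.0*I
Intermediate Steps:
M(G) = G/2
v(g) = 2*g*(g + √(-8 + g)) (v(g) = (g + √(-8 + g))*(2*g) = 2*g*(g + √(-8 + g)))
(v(-7) + M(9))² = (2*(-7)*(-7 + √(-8 - 7)) + (½)*9)² = (2*(-7)*(-7 + √(-15)) + 9/2)² = (2*(-7)*(-7 + I*√15) + 9/2)² = ((98 - 14*I*√15) + 9/2)² = (205/2 - 14*I*√15)²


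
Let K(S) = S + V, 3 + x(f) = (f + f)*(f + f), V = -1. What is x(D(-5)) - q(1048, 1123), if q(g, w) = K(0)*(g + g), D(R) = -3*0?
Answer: 2093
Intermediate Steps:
D(R) = 0
x(f) = -3 + 4*f² (x(f) = -3 + (f + f)*(f + f) = -3 + (2*f)*(2*f) = -3 + 4*f²)
K(S) = -1 + S (K(S) = S - 1 = -1 + S)
q(g, w) = -2*g (q(g, w) = (-1 + 0)*(g + g) = -2*g)
x(D(-5)) - q(1048, 1123) = (-3 + 4*0²) - (-2)*1048 = (-3 + 4*0) - 1*(-2096) = (-3 + 0) + 2096 = -3 + 2096 = 2093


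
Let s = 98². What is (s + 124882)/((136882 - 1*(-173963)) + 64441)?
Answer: 67243/187643 ≈ 0.35836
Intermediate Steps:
s = 9604
(s + 124882)/((136882 - 1*(-173963)) + 64441) = (9604 + 124882)/((136882 - 1*(-173963)) + 64441) = 134486/((136882 + 173963) + 64441) = 134486/(310845 + 64441) = 134486/375286 = 134486*(1/375286) = 67243/187643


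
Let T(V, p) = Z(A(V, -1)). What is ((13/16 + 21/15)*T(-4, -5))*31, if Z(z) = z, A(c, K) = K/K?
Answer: 5487/80 ≈ 68.588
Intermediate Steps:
A(c, K) = 1
T(V, p) = 1
((13/16 + 21/15)*T(-4, -5))*31 = ((13/16 + 21/15)*1)*31 = ((13*(1/16) + 21*(1/15))*1)*31 = ((13/16 + 7/5)*1)*31 = ((177/80)*1)*31 = (177/80)*31 = 5487/80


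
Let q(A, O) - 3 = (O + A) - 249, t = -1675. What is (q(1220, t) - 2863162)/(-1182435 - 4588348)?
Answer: 2863863/5770783 ≈ 0.49627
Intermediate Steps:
q(A, O) = -246 + A + O (q(A, O) = 3 + ((O + A) - 249) = 3 + ((A + O) - 249) = 3 + (-249 + A + O) = -246 + A + O)
(q(1220, t) - 2863162)/(-1182435 - 4588348) = ((-246 + 1220 - 1675) - 2863162)/(-1182435 - 4588348) = (-701 - 2863162)/(-5770783) = -2863863*(-1/5770783) = 2863863/5770783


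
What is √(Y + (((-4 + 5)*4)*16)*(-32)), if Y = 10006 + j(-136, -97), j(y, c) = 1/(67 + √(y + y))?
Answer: √((533187 + 31832*I*√17)/(67 + 4*I*√17)) ≈ 89.208 - 0.e-5*I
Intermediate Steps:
j(y, c) = 1/(67 + √2*√y) (j(y, c) = 1/(67 + √(2*y)) = 1/(67 + √2*√y))
Y = 10006 + 1/(67 + 4*I*√17) (Y = 10006 + 1/(67 + √2*√(-136)) = 10006 + 1/(67 + √2*(2*I*√34)) = 10006 + 1/(67 + 4*I*√17) ≈ 10006.0 - 0.0034641*I)
√(Y + (((-4 + 5)*4)*16)*(-32)) = √((47638633/4761 - 4*I*√17/4761) + (((-4 + 5)*4)*16)*(-32)) = √((47638633/4761 - 4*I*√17/4761) + ((1*4)*16)*(-32)) = √((47638633/4761 - 4*I*√17/4761) + (4*16)*(-32)) = √((47638633/4761 - 4*I*√17/4761) + 64*(-32)) = √((47638633/4761 - 4*I*√17/4761) - 2048) = √(37888105/4761 - 4*I*√17/4761)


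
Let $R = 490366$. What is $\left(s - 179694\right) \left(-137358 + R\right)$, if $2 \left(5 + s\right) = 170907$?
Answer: $-33269415464$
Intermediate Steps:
$s = \frac{170897}{2}$ ($s = -5 + \frac{1}{2} \cdot 170907 = -5 + \frac{170907}{2} = \frac{170897}{2} \approx 85449.0$)
$\left(s - 179694\right) \left(-137358 + R\right) = \left(\frac{170897}{2} - 179694\right) \left(-137358 + 490366\right) = \left(- \frac{188491}{2}\right) 353008 = -33269415464$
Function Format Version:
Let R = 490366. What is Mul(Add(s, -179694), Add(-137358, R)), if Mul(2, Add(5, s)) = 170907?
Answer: -33269415464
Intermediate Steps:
s = Rational(170897, 2) (s = Add(-5, Mul(Rational(1, 2), 170907)) = Add(-5, Rational(170907, 2)) = Rational(170897, 2) ≈ 85449.)
Mul(Add(s, -179694), Add(-137358, R)) = Mul(Add(Rational(170897, 2), -179694), Add(-137358, 490366)) = Mul(Rational(-188491, 2), 353008) = -33269415464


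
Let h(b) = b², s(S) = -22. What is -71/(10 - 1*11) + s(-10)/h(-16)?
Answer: 9077/128 ≈ 70.914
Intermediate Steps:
-71/(10 - 1*11) + s(-10)/h(-16) = -71/(10 - 1*11) - 22/((-16)²) = -71/(10 - 11) - 22/256 = -71/(-1) - 22*1/256 = -71*(-1) - 11/128 = 71 - 11/128 = 9077/128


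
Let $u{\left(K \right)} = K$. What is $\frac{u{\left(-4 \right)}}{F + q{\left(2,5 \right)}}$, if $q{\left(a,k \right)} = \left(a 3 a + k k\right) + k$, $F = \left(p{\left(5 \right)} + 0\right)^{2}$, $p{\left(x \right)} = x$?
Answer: $- \frac{4}{67} \approx -0.059702$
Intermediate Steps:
$F = 25$ ($F = \left(5 + 0\right)^{2} = 5^{2} = 25$)
$q{\left(a,k \right)} = k + k^{2} + 3 a^{2}$ ($q{\left(a,k \right)} = \left(3 a a + k^{2}\right) + k = \left(3 a^{2} + k^{2}\right) + k = \left(k^{2} + 3 a^{2}\right) + k = k + k^{2} + 3 a^{2}$)
$\frac{u{\left(-4 \right)}}{F + q{\left(2,5 \right)}} = - \frac{4}{25 + \left(5 + 5^{2} + 3 \cdot 2^{2}\right)} = - \frac{4}{25 + \left(5 + 25 + 3 \cdot 4\right)} = - \frac{4}{25 + \left(5 + 25 + 12\right)} = - \frac{4}{25 + 42} = - \frac{4}{67}$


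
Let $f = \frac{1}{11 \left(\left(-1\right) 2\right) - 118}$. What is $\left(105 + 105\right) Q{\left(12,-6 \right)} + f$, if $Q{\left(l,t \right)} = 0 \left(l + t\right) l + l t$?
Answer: $- \frac{2116801}{140} \approx -15120.0$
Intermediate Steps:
$f = - \frac{1}{140}$ ($f = \frac{1}{11 \left(-2\right) - 118} = \frac{1}{-22 - 118} = \frac{1}{-140} = - \frac{1}{140} \approx -0.0071429$)
$Q{\left(l,t \right)} = l t$ ($Q{\left(l,t \right)} = 0 l + l t = 0 + l t = l t$)
$\left(105 + 105\right) Q{\left(12,-6 \right)} + f = \left(105 + 105\right) 12 \left(-6\right) - \frac{1}{140} = 210 \left(-72\right) - \frac{1}{140} = -15120 - \frac{1}{140} = - \frac{2116801}{140}$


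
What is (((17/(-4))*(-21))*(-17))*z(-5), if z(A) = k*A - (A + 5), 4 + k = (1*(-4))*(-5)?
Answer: 121380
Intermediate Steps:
k = 16 (k = -4 + (1*(-4))*(-5) = -4 - 4*(-5) = -4 + 20 = 16)
z(A) = -5 + 15*A (z(A) = 16*A - (A + 5) = 16*A - (5 + A) = 16*A + (-5 - A) = -5 + 15*A)
(((17/(-4))*(-21))*(-17))*z(-5) = (((17/(-4))*(-21))*(-17))*(-5 + 15*(-5)) = (((17*(-¼))*(-21))*(-17))*(-5 - 75) = (-17/4*(-21)*(-17))*(-80) = ((357/4)*(-17))*(-80) = -6069/4*(-80) = 121380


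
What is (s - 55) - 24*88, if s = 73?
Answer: -2094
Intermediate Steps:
(s - 55) - 24*88 = (73 - 55) - 24*88 = 18 - 2112 = -2094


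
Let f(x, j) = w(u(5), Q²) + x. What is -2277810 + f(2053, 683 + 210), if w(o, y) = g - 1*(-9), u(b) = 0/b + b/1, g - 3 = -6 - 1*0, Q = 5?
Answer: -2275751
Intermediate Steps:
g = -3 (g = 3 + (-6 - 1*0) = 3 + (-6 + 0) = 3 - 6 = -3)
u(b) = b (u(b) = 0 + b*1 = 0 + b = b)
w(o, y) = 6 (w(o, y) = -3 - 1*(-9) = -3 + 9 = 6)
f(x, j) = 6 + x
-2277810 + f(2053, 683 + 210) = -2277810 + (6 + 2053) = -2277810 + 2059 = -2275751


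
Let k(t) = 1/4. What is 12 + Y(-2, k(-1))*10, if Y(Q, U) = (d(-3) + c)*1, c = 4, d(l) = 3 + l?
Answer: 52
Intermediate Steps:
k(t) = ¼
Y(Q, U) = 4 (Y(Q, U) = ((3 - 3) + 4)*1 = (0 + 4)*1 = 4*1 = 4)
12 + Y(-2, k(-1))*10 = 12 + 4*10 = 12 + 40 = 52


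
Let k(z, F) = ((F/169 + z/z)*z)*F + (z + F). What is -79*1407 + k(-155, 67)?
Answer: -21250589/169 ≈ -1.2574e+5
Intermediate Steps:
k(z, F) = F + z + F*z*(1 + F/169) (k(z, F) = ((F*(1/169) + 1)*z)*F + (F + z) = ((F/169 + 1)*z)*F + (F + z) = ((1 + F/169)*z)*F + (F + z) = (z*(1 + F/169))*F + (F + z) = F*z*(1 + F/169) + (F + z) = F + z + F*z*(1 + F/169))
-79*1407 + k(-155, 67) = -79*1407 + (67 - 155 + 67*(-155) + (1/169)*(-155)*67²) = -111153 + (67 - 155 - 10385 + (1/169)*(-155)*4489) = -111153 + (67 - 155 - 10385 - 695795/169) = -111153 - 2465732/169 = -21250589/169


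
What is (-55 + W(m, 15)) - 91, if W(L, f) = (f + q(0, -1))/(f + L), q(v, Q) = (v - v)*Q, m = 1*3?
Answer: -871/6 ≈ -145.17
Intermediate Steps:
m = 3
q(v, Q) = 0 (q(v, Q) = 0*Q = 0)
W(L, f) = f/(L + f) (W(L, f) = (f + 0)/(f + L) = f/(L + f))
(-55 + W(m, 15)) - 91 = (-55 + 15/(3 + 15)) - 91 = (-55 + 15/18) - 91 = (-55 + 15*(1/18)) - 91 = (-55 + ⅚) - 91 = -325/6 - 91 = -871/6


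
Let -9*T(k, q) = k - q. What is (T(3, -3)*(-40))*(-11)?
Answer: -880/3 ≈ -293.33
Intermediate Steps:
T(k, q) = -k/9 + q/9 (T(k, q) = -(k - q)/9 = -k/9 + q/9)
(T(3, -3)*(-40))*(-11) = ((-⅑*3 + (⅑)*(-3))*(-40))*(-11) = ((-⅓ - ⅓)*(-40))*(-11) = -⅔*(-40)*(-11) = (80/3)*(-11) = -880/3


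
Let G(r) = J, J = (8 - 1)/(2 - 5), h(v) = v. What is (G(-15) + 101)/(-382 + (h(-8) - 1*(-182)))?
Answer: -37/78 ≈ -0.47436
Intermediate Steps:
J = -7/3 (J = 7/(-3) = 7*(-1/3) = -7/3 ≈ -2.3333)
G(r) = -7/3
(G(-15) + 101)/(-382 + (h(-8) - 1*(-182))) = (-7/3 + 101)/(-382 + (-8 - 1*(-182))) = 296/(3*(-382 + (-8 + 182))) = 296/(3*(-382 + 174)) = (296/3)/(-208) = (296/3)*(-1/208) = -37/78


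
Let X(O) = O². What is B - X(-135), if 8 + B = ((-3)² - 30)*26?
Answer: -18779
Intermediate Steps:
B = -554 (B = -8 + ((-3)² - 30)*26 = -8 + (9 - 30)*26 = -8 - 21*26 = -8 - 546 = -554)
B - X(-135) = -554 - 1*(-135)² = -554 - 1*18225 = -554 - 18225 = -18779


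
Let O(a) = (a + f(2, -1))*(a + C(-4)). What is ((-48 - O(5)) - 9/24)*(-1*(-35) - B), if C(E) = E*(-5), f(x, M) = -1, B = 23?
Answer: -3561/2 ≈ -1780.5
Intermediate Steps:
C(E) = -5*E
O(a) = (-1 + a)*(20 + a) (O(a) = (a - 1)*(a - 5*(-4)) = (-1 + a)*(a + 20) = (-1 + a)*(20 + a))
((-48 - O(5)) - 9/24)*(-1*(-35) - B) = ((-48 - (-20 + 5² + 19*5)) - 9/24)*(-1*(-35) - 1*23) = ((-48 - (-20 + 25 + 95)) - 9*1/24)*(35 - 23) = ((-48 - 1*100) - 3/8)*12 = ((-48 - 100) - 3/8)*12 = (-148 - 3/8)*12 = -1187/8*12 = -3561/2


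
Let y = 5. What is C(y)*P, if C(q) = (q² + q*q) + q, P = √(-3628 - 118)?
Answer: 55*I*√3746 ≈ 3366.3*I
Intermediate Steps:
P = I*√3746 (P = √(-3746) = I*√3746 ≈ 61.205*I)
C(q) = q + 2*q² (C(q) = (q² + q²) + q = 2*q² + q = q + 2*q²)
C(y)*P = (5*(1 + 2*5))*(I*√3746) = (5*(1 + 10))*(I*√3746) = (5*11)*(I*√3746) = 55*(I*√3746) = 55*I*√3746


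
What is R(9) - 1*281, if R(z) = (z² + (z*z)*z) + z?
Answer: 538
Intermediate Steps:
R(z) = z + z² + z³ (R(z) = (z² + z²*z) + z = (z² + z³) + z = z + z² + z³)
R(9) - 1*281 = 9*(1 + 9 + 9²) - 1*281 = 9*(1 + 9 + 81) - 281 = 9*91 - 281 = 819 - 281 = 538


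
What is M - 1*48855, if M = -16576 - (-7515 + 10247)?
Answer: -68163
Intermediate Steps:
M = -19308 (M = -16576 - 1*2732 = -16576 - 2732 = -19308)
M - 1*48855 = -19308 - 1*48855 = -19308 - 48855 = -68163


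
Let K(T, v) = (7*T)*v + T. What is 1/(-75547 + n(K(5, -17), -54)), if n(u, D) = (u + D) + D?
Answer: -1/76245 ≈ -1.3116e-5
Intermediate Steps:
K(T, v) = T + 7*T*v (K(T, v) = 7*T*v + T = T + 7*T*v)
n(u, D) = u + 2*D (n(u, D) = (D + u) + D = u + 2*D)
1/(-75547 + n(K(5, -17), -54)) = 1/(-75547 + (5*(1 + 7*(-17)) + 2*(-54))) = 1/(-75547 + (5*(1 - 119) - 108)) = 1/(-75547 + (5*(-118) - 108)) = 1/(-75547 + (-590 - 108)) = 1/(-75547 - 698) = 1/(-76245) = -1/76245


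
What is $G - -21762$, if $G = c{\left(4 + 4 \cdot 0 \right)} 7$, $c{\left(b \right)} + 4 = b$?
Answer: $21762$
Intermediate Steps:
$c{\left(b \right)} = -4 + b$
$G = 0$ ($G = \left(-4 + \left(4 + 4 \cdot 0\right)\right) 7 = \left(-4 + \left(4 + 0\right)\right) 7 = \left(-4 + 4\right) 7 = 0 \cdot 7 = 0$)
$G - -21762 = 0 - -21762 = 0 + 21762 = 21762$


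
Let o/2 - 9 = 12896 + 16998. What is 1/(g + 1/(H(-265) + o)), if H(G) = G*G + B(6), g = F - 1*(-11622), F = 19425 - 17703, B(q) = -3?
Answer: 130028/1735093633 ≈ 7.4940e-5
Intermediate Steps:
F = 1722
g = 13344 (g = 1722 - 1*(-11622) = 1722 + 11622 = 13344)
o = 59806 (o = 18 + 2*(12896 + 16998) = 18 + 2*29894 = 18 + 59788 = 59806)
H(G) = -3 + G² (H(G) = G*G - 3 = G² - 3 = -3 + G²)
1/(g + 1/(H(-265) + o)) = 1/(13344 + 1/((-3 + (-265)²) + 59806)) = 1/(13344 + 1/((-3 + 70225) + 59806)) = 1/(13344 + 1/(70222 + 59806)) = 1/(13344 + 1/130028) = 1/(1735093633/130028) = 130028/1735093633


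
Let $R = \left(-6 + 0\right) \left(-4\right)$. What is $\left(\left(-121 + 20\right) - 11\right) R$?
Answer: $-2688$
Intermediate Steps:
$R = 24$ ($R = \left(-6\right) \left(-4\right) = 24$)
$\left(\left(-121 + 20\right) - 11\right) R = \left(\left(-121 + 20\right) - 11\right) 24 = \left(-101 - 11\right) 24 = \left(-112\right) 24 = -2688$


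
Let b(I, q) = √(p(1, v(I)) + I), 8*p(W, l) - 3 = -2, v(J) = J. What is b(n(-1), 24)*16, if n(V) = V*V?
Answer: 12*√2 ≈ 16.971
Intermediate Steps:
n(V) = V²
p(W, l) = ⅛ (p(W, l) = 3/8 + (⅛)*(-2) = 3/8 - ¼ = ⅛)
b(I, q) = √(⅛ + I)
b(n(-1), 24)*16 = (√(2 + 16*(-1)²)/4)*16 = (√(2 + 16*1)/4)*16 = (√(2 + 16)/4)*16 = (√18/4)*16 = ((3*√2)/4)*16 = (3*√2/4)*16 = 12*√2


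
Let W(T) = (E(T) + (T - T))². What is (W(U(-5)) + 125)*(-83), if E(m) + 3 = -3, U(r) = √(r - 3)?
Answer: -13363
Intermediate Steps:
U(r) = √(-3 + r)
E(m) = -6 (E(m) = -3 - 3 = -6)
W(T) = 36 (W(T) = (-6 + (T - T))² = (-6 + 0)² = (-6)² = 36)
(W(U(-5)) + 125)*(-83) = (36 + 125)*(-83) = 161*(-83) = -13363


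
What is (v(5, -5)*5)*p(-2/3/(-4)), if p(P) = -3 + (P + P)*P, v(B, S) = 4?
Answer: -530/9 ≈ -58.889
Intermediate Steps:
p(P) = -3 + 2*P**2 (p(P) = -3 + (2*P)*P = -3 + 2*P**2)
(v(5, -5)*5)*p(-2/3/(-4)) = (4*5)*(-3 + 2*(-2/3/(-4))**2) = 20*(-3 + 2*(-2*1/3*(-1/4))**2) = 20*(-3 + 2*(-2/3*(-1/4))**2) = 20*(-3 + 2*(1/6)**2) = 20*(-3 + 2*(1/36)) = 20*(-3 + 1/18) = 20*(-53/18) = -530/9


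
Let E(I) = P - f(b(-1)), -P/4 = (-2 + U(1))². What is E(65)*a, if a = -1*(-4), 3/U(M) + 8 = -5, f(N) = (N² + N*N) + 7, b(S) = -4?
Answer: -39820/169 ≈ -235.62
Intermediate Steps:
f(N) = 7 + 2*N² (f(N) = (N² + N²) + 7 = 2*N² + 7 = 7 + 2*N²)
U(M) = -3/13 (U(M) = 3/(-8 - 5) = 3/(-13) = 3*(-1/13) = -3/13)
P = -3364/169 (P = -4*(-2 - 3/13)² = -4*(-29/13)² = -4*841/169 = -3364/169 ≈ -19.905)
a = 4
E(I) = -9955/169 (E(I) = -3364/169 - (7 + 2*(-4)²) = -3364/169 - (7 + 2*16) = -3364/169 - (7 + 32) = -3364/169 - 1*39 = -3364/169 - 39 = -9955/169)
E(65)*a = -9955/169*4 = -39820/169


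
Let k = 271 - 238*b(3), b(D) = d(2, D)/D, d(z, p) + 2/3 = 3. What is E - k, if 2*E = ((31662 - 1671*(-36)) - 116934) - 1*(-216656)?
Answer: 861157/9 ≈ 95684.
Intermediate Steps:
d(z, p) = 7/3 (d(z, p) = -⅔ + 3 = 7/3)
b(D) = 7/(3*D)
k = 773/9 (k = 271 - 1666/(3*3) = 271 - 238*7/9 = 271 - 1666/9 = 773/9 ≈ 85.889)
E = 95770 (E = (((31662 - 1671*(-36)) - 116934) - 1*(-216656))/2 = (((31662 + 60156) - 116934) + 216656)/2 = ((91818 - 116934) + 216656)/2 = (-25116 + 216656)/2 = (½)*191540 = 95770)
E - k = 95770 - 1*773/9 = 95770 - 773/9 = 861157/9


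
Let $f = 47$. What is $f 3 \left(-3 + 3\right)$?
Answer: $0$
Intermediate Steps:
$f 3 \left(-3 + 3\right) = 47 \cdot 3 \left(-3 + 3\right) = 47 \cdot 3 \cdot 0 = 47 \cdot 0 = 0$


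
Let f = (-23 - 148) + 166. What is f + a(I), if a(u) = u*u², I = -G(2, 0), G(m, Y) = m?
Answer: -13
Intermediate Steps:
f = -5 (f = -171 + 166 = -5)
I = -2 (I = -1*2 = -2)
a(u) = u³
f + a(I) = -5 + (-2)³ = -5 - 8 = -13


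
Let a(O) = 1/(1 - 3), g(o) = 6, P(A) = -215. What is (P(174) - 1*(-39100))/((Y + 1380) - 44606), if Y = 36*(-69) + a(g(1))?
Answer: -7070/8311 ≈ -0.85068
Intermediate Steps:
a(O) = -½ (a(O) = 1/(-2) = -½)
Y = -4969/2 (Y = 36*(-69) - ½ = -2484 - ½ = -4969/2 ≈ -2484.5)
(P(174) - 1*(-39100))/((Y + 1380) - 44606) = (-215 - 1*(-39100))/((-4969/2 + 1380) - 44606) = (-215 + 39100)/(-2209/2 - 44606) = 38885/(-91421/2) = 38885*(-2/91421) = -7070/8311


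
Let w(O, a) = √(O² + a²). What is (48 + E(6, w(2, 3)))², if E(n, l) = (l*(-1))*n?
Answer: 2772 - 576*√13 ≈ 695.20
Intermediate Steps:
E(n, l) = -l*n (E(n, l) = (-l)*n = -l*n)
(48 + E(6, w(2, 3)))² = (48 - 1*√(2² + 3²)*6)² = (48 - 1*√(4 + 9)*6)² = (48 - 1*√13*6)² = (48 - 6*√13)²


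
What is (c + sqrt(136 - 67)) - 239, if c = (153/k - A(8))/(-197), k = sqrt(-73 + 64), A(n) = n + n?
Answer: -47067/197 + sqrt(69) + 51*I/197 ≈ -230.61 + 0.25888*I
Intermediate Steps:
A(n) = 2*n
k = 3*I (k = sqrt(-9) = 3*I ≈ 3.0*I)
c = 16/197 + 51*I/197 (c = (153/((3*I)) - 2*8)/(-197) = (153*(-I/3) - 1*16)*(-1/197) = (-51*I - 16)*(-1/197) = (-16 - 51*I)*(-1/197) = 16/197 + 51*I/197 ≈ 0.081218 + 0.25888*I)
(c + sqrt(136 - 67)) - 239 = ((16/197 + 51*I/197) + sqrt(136 - 67)) - 239 = ((16/197 + 51*I/197) + sqrt(69)) - 239 = (16/197 + sqrt(69) + 51*I/197) - 239 = -47067/197 + sqrt(69) + 51*I/197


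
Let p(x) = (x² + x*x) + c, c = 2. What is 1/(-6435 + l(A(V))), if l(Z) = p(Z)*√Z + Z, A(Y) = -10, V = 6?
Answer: -1289/8389213 - 202*I*√10/41946065 ≈ -0.00015365 - 1.5229e-5*I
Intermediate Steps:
p(x) = 2 + 2*x² (p(x) = (x² + x*x) + 2 = (x² + x²) + 2 = 2*x² + 2 = 2 + 2*x²)
l(Z) = Z + √Z*(2 + 2*Z²) (l(Z) = (2 + 2*Z²)*√Z + Z = √Z*(2 + 2*Z²) + Z = Z + √Z*(2 + 2*Z²))
1/(-6435 + l(A(V))) = 1/(-6435 + (-10 + 2*√(-10)*(1 + (-10)²))) = 1/(-6435 + (-10 + 2*(I*√10)*(1 + 100))) = 1/(-6435 + (-10 + 2*(I*√10)*101)) = 1/(-6435 + (-10 + 202*I*√10)) = 1/(-6445 + 202*I*√10)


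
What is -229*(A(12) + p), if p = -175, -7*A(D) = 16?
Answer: 284189/7 ≈ 40598.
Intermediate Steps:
A(D) = -16/7 (A(D) = -1/7*16 = -16/7)
-229*(A(12) + p) = -229*(-16/7 - 175) = -229*(-1241/7) = 284189/7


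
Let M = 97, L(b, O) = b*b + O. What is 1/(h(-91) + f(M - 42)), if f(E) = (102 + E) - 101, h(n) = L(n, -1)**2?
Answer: 1/68558456 ≈ 1.4586e-8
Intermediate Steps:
L(b, O) = O + b**2 (L(b, O) = b**2 + O = O + b**2)
h(n) = (-1 + n**2)**2
f(E) = 1 + E
1/(h(-91) + f(M - 42)) = 1/((-1 + (-91)**2)**2 + (1 + (97 - 42))) = 1/((-1 + 8281)**2 + (1 + 55)) = 1/(8280**2 + 56) = 1/(68558400 + 56) = 1/68558456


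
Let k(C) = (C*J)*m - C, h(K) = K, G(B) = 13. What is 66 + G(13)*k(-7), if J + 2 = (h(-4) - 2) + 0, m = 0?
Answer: 157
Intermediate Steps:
J = -8 (J = -2 + ((-4 - 2) + 0) = -2 + (-6 + 0) = -2 - 6 = -8)
k(C) = -C (k(C) = (C*(-8))*0 - C = -8*C*0 - C = 0 - C = -C)
66 + G(13)*k(-7) = 66 + 13*(-1*(-7)) = 66 + 13*7 = 66 + 91 = 157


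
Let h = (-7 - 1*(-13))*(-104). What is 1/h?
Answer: -1/624 ≈ -0.0016026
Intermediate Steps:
h = -624 (h = (-7 + 13)*(-104) = 6*(-104) = -624)
1/h = 1/(-624) = -1/624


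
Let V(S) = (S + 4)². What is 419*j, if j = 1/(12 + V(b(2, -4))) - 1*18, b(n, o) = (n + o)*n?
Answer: -90085/12 ≈ -7507.1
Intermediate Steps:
b(n, o) = n*(n + o)
V(S) = (4 + S)²
j = -215/12 (j = 1/(12 + (4 + 2*(2 - 4))²) - 1*18 = 1/(12 + (4 + 2*(-2))²) - 18 = 1/(12 + (4 - 4)²) - 18 = 1/(12 + 0²) - 18 = 1/(12 + 0) - 18 = 1/12 - 18 = -215/12 ≈ -17.917)
419*j = 419*(-215/12) = -90085/12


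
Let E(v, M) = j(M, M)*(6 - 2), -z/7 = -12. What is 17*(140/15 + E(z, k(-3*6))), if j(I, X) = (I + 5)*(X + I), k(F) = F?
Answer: 95948/3 ≈ 31983.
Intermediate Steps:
z = 84 (z = -7*(-12) = 84)
j(I, X) = (5 + I)*(I + X)
E(v, M) = 8*M² + 40*M (E(v, M) = (M² + 5*M + 5*M + M*M)*(6 - 2) = (M² + 5*M + 5*M + M²)*4 = (2*M² + 10*M)*4 = 8*M² + 40*M)
17*(140/15 + E(z, k(-3*6))) = 17*(140/15 + 8*(-3*6)*(5 - 3*6)) = 17*(140*(1/15) + 8*(-18)*(5 - 18)) = 17*(28/3 + 8*(-18)*(-13)) = 17*(28/3 + 1872) = 17*(5644/3) = 95948/3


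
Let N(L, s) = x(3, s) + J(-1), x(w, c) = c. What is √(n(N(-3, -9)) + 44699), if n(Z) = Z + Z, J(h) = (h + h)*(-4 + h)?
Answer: √44701 ≈ 211.43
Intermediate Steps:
J(h) = 2*h*(-4 + h) (J(h) = (2*h)*(-4 + h) = 2*h*(-4 + h))
N(L, s) = 10 + s (N(L, s) = s + 2*(-1)*(-4 - 1) = s + 2*(-1)*(-5) = s + 10 = 10 + s)
n(Z) = 2*Z
√(n(N(-3, -9)) + 44699) = √(2*(10 - 9) + 44699) = √(2*1 + 44699) = √(2 + 44699) = √44701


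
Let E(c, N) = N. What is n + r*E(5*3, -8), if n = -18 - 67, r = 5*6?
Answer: -325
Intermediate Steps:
r = 30
n = -85
n + r*E(5*3, -8) = -85 + 30*(-8) = -85 - 240 = -325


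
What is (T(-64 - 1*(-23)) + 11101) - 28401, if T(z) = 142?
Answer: -17158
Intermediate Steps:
(T(-64 - 1*(-23)) + 11101) - 28401 = (142 + 11101) - 28401 = 11243 - 28401 = -17158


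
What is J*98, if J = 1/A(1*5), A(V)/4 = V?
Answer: 49/10 ≈ 4.9000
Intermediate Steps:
A(V) = 4*V
J = 1/20 (J = 1/(4*(1*5)) = 1/(4*5) = 1/20 ≈ 0.050000)
J*98 = (1/20)*98 = 49/10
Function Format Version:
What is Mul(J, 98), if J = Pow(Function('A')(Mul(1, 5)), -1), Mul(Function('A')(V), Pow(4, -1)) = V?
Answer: Rational(49, 10) ≈ 4.9000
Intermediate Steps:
Function('A')(V) = Mul(4, V)
J = Rational(1, 20) (J = Pow(Mul(4, Mul(1, 5)), -1) = Pow(Mul(4, 5), -1) = Pow(20, -1) = Rational(1, 20) ≈ 0.050000)
Mul(J, 98) = Mul(Rational(1, 20), 98) = Rational(49, 10)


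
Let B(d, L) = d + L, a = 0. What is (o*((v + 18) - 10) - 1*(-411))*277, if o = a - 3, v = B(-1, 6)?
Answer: 103044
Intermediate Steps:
B(d, L) = L + d
v = 5 (v = 6 - 1 = 5)
o = -3 (o = 0 - 3 = -3)
(o*((v + 18) - 10) - 1*(-411))*277 = (-3*((5 + 18) - 10) - 1*(-411))*277 = (-3*(23 - 10) + 411)*277 = (-3*13 + 411)*277 = (-39 + 411)*277 = 372*277 = 103044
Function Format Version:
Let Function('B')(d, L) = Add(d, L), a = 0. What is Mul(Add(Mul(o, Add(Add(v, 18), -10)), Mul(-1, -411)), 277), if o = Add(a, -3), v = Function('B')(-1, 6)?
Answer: 103044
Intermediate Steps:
Function('B')(d, L) = Add(L, d)
v = 5 (v = Add(6, -1) = 5)
o = -3 (o = Add(0, -3) = -3)
Mul(Add(Mul(o, Add(Add(v, 18), -10)), Mul(-1, -411)), 277) = Mul(Add(Mul(-3, Add(Add(5, 18), -10)), Mul(-1, -411)), 277) = Mul(Add(Mul(-3, Add(23, -10)), 411), 277) = Mul(Add(Mul(-3, 13), 411), 277) = Mul(Add(-39, 411), 277) = Mul(372, 277) = 103044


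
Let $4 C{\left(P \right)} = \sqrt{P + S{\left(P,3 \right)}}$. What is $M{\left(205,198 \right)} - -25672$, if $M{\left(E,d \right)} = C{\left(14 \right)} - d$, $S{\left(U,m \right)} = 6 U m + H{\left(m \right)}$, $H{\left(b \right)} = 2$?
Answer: $25474 + \frac{\sqrt{67}}{2} \approx 25478.0$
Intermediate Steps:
$S{\left(U,m \right)} = 2 + 6 U m$ ($S{\left(U,m \right)} = 6 U m + 2 = 2 + 6 U m$)
$C{\left(P \right)} = \frac{\sqrt{2 + 19 P}}{4}$ ($C{\left(P \right)} = \frac{\sqrt{P + \left(2 + 6 P 3\right)}}{4} = \frac{\sqrt{P + \left(2 + 18 P\right)}}{4} = \frac{\sqrt{2 + 19 P}}{4}$)
$M{\left(E,d \right)} = \frac{\sqrt{67}}{2} - d$ ($M{\left(E,d \right)} = \frac{\sqrt{2 + 19 \cdot 14}}{4} - d = \frac{\sqrt{2 + 266}}{4} - d = \frac{\sqrt{268}}{4} - d = \frac{2 \sqrt{67}}{4} - d = \frac{\sqrt{67}}{2} - d$)
$M{\left(205,198 \right)} - -25672 = \left(\frac{\sqrt{67}}{2} - 198\right) - -25672 = \left(\frac{\sqrt{67}}{2} - 198\right) + 25672 = \left(-198 + \frac{\sqrt{67}}{2}\right) + 25672 = 25474 + \frac{\sqrt{67}}{2}$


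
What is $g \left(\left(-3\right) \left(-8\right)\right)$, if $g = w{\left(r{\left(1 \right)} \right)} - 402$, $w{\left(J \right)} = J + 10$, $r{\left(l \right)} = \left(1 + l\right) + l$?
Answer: $-9336$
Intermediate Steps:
$r{\left(l \right)} = 1 + 2 l$
$w{\left(J \right)} = 10 + J$
$g = -389$ ($g = \left(10 + \left(1 + 2 \cdot 1\right)\right) - 402 = \left(10 + \left(1 + 2\right)\right) - 402 = \left(10 + 3\right) - 402 = 13 - 402 = -389$)
$g \left(\left(-3\right) \left(-8\right)\right) = - 389 \left(\left(-3\right) \left(-8\right)\right) = \left(-389\right) 24 = -9336$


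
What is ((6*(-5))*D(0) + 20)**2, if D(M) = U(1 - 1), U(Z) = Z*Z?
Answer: 400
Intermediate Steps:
U(Z) = Z**2
D(M) = 0 (D(M) = (1 - 1)**2 = 0**2 = 0)
((6*(-5))*D(0) + 20)**2 = ((6*(-5))*0 + 20)**2 = (-30*0 + 20)**2 = (0 + 20)**2 = 20**2 = 400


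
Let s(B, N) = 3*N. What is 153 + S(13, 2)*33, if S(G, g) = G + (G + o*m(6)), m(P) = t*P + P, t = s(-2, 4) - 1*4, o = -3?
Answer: -4335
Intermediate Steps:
t = 8 (t = 3*4 - 1*4 = 12 - 4 = 8)
m(P) = 9*P (m(P) = 8*P + P = 9*P)
S(G, g) = -162 + 2*G (S(G, g) = G + (G - 27*6) = G + (G - 3*54) = G + (G - 162) = G + (-162 + G) = -162 + 2*G)
153 + S(13, 2)*33 = 153 + (-162 + 2*13)*33 = 153 + (-162 + 26)*33 = 153 - 136*33 = 153 - 4488 = -4335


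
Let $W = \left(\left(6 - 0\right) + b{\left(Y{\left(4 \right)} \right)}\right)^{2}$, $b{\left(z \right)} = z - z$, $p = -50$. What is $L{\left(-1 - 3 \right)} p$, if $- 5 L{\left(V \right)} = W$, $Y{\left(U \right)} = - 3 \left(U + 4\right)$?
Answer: $360$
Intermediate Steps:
$Y{\left(U \right)} = -12 - 3 U$ ($Y{\left(U \right)} = - 3 \left(4 + U\right) = -12 - 3 U$)
$b{\left(z \right)} = 0$
$W = 36$ ($W = \left(\left(6 - 0\right) + 0\right)^{2} = \left(\left(6 + 0\right) + 0\right)^{2} = \left(6 + 0\right)^{2} = 6^{2} = 36$)
$L{\left(V \right)} = - \frac{36}{5}$ ($L{\left(V \right)} = \left(- \frac{1}{5}\right) 36 = - \frac{36}{5}$)
$L{\left(-1 - 3 \right)} p = \left(- \frac{36}{5}\right) \left(-50\right) = 360$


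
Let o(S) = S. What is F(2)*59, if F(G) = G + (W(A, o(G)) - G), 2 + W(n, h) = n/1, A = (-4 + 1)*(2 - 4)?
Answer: 236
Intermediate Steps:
A = 6 (A = -3*(-2) = 6)
W(n, h) = -2 + n (W(n, h) = -2 + n/1 = -2 + n*1 = -2 + n)
F(G) = 4 (F(G) = G + ((-2 + 6) - G) = G + (4 - G) = 4)
F(2)*59 = 4*59 = 236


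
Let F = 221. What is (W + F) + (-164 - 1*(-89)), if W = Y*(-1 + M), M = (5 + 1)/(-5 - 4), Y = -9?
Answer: 161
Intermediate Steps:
M = -2/3 (M = 6/(-9) = 6*(-1/9) = -2/3 ≈ -0.66667)
W = 15 (W = -9*(-1 - 2/3) = -9*(-5/3) = 15)
(W + F) + (-164 - 1*(-89)) = (15 + 221) + (-164 - 1*(-89)) = 236 + (-164 + 89) = 236 - 75 = 161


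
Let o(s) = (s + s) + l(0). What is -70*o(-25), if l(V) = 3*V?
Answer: 3500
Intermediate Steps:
o(s) = 2*s (o(s) = (s + s) + 3*0 = 2*s + 0 = 2*s)
-70*o(-25) = -140*(-25) = -70*(-50) = 3500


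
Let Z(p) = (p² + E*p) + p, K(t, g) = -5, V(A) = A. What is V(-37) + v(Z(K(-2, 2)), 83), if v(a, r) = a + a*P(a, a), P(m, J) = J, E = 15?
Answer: 2933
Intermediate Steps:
Z(p) = p² + 16*p (Z(p) = (p² + 15*p) + p = p² + 16*p)
v(a, r) = a + a² (v(a, r) = a + a*a = a + a²)
V(-37) + v(Z(K(-2, 2)), 83) = -37 + (-5*(16 - 5))*(1 - 5*(16 - 5)) = -37 + (-5*11)*(1 - 5*11) = -37 - 55*(1 - 55) = -37 - 55*(-54) = -37 + 2970 = 2933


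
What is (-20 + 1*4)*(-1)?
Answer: 16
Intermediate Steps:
(-20 + 1*4)*(-1) = (-20 + 4)*(-1) = -16*(-1) = 16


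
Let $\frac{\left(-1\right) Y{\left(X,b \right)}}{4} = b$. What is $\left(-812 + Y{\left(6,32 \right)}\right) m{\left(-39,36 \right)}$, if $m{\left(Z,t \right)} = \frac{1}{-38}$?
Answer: $\frac{470}{19} \approx 24.737$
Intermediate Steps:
$Y{\left(X,b \right)} = - 4 b$
$m{\left(Z,t \right)} = - \frac{1}{38}$
$\left(-812 + Y{\left(6,32 \right)}\right) m{\left(-39,36 \right)} = \left(-812 - 128\right) \left(- \frac{1}{38}\right) = \left(-940\right) \left(- \frac{1}{38}\right) = \frac{470}{19}$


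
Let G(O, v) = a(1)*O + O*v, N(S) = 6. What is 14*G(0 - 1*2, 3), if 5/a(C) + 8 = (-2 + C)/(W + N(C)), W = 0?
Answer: -468/7 ≈ -66.857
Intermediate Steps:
a(C) = 5/(-25/3 + C/6) (a(C) = 5/(-8 + (-2 + C)/(0 + 6)) = 5/(-8 + (-2 + C)/6) = 5/(-8 + (-2 + C)*(⅙)) = 5/(-8 + (-⅓ + C/6)) = 5/(-25/3 + C/6))
G(O, v) = -30*O/49 + O*v (G(O, v) = (30/(-50 + 1))*O + O*v = (30/(-49))*O + O*v = (30*(-1/49))*O + O*v = -30*O/49 + O*v)
14*G(0 - 1*2, 3) = 14*((0 - 1*2)*(-30 + 49*3)/49) = 14*((0 - 2)*(-30 + 147)/49) = 14*((1/49)*(-2)*117) = 14*(-234/49) = -468/7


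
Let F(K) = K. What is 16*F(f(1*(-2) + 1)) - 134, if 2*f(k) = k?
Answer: -142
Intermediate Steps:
f(k) = k/2
16*F(f(1*(-2) + 1)) - 134 = 16*((1*(-2) + 1)/2) - 134 = 16*((-2 + 1)/2) - 134 = 16*((1/2)*(-1)) - 134 = 16*(-1/2) - 134 = -8 - 134 = -142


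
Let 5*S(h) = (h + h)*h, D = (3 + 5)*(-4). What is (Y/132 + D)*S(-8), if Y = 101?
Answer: -131936/165 ≈ -799.61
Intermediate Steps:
D = -32 (D = 8*(-4) = -32)
S(h) = 2*h²/5 (S(h) = ((h + h)*h)/5 = ((2*h)*h)/5 = (2*h²)/5 = 2*h²/5)
(Y/132 + D)*S(-8) = (101/132 - 32)*((⅖)*(-8)²) = (101*(1/132) - 32)*((⅖)*64) = (101/132 - 32)*(128/5) = -4123/132*128/5 = -131936/165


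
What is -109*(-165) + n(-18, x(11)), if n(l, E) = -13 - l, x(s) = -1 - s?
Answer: 17990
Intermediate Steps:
-109*(-165) + n(-18, x(11)) = -109*(-165) + (-13 - 1*(-18)) = 17985 + (-13 + 18) = 17985 + 5 = 17990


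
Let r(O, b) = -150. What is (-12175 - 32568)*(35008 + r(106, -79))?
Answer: -1559651494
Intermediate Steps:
(-12175 - 32568)*(35008 + r(106, -79)) = (-12175 - 32568)*(35008 - 150) = -44743*34858 = -1559651494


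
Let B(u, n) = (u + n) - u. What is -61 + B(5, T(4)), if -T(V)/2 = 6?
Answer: -73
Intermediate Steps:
T(V) = -12 (T(V) = -2*6 = -12)
B(u, n) = n (B(u, n) = (n + u) - u = n)
-61 + B(5, T(4)) = -61 - 12 = -73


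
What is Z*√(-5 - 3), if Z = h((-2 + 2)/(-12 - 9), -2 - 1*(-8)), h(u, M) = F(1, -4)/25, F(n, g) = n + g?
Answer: -6*I*√2/25 ≈ -0.33941*I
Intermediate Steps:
F(n, g) = g + n
h(u, M) = -3/25 (h(u, M) = (-4 + 1)/25 = -3*1/25 = -3/25)
Z = -3/25 ≈ -0.12000
Z*√(-5 - 3) = -3*√(-5 - 3)/25 = -6*I*√2/25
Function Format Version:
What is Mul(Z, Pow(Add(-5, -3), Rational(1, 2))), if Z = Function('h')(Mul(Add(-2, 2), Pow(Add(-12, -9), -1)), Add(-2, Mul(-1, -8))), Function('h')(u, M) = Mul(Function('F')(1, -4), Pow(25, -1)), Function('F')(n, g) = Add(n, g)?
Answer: Mul(Rational(-6, 25), I, Pow(2, Rational(1, 2))) ≈ Mul(-0.33941, I)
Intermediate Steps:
Function('F')(n, g) = Add(g, n)
Function('h')(u, M) = Rational(-3, 25) (Function('h')(u, M) = Mul(Add(-4, 1), Pow(25, -1)) = Mul(-3, Rational(1, 25)) = Rational(-3, 25))
Z = Rational(-3, 25) ≈ -0.12000
Mul(Z, Pow(Add(-5, -3), Rational(1, 2))) = Mul(Rational(-3, 25), Pow(Add(-5, -3), Rational(1, 2))) = Mul(Rational(-3, 25), Pow(-8, Rational(1, 2))) = Mul(Rational(-3, 25), Mul(2, I, Pow(2, Rational(1, 2)))) = Mul(Rational(-6, 25), I, Pow(2, Rational(1, 2)))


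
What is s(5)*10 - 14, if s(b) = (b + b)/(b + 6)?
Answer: -54/11 ≈ -4.9091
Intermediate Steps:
s(b) = 2*b/(6 + b) (s(b) = (2*b)/(6 + b) = 2*b/(6 + b))
s(5)*10 - 14 = (2*5/(6 + 5))*10 - 14 = (2*5/11)*10 - 14 = (2*5*(1/11))*10 - 14 = (10/11)*10 - 14 = 100/11 - 14 = -54/11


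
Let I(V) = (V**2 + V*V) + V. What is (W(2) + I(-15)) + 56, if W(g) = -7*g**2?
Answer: 463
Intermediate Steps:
I(V) = V + 2*V**2 (I(V) = (V**2 + V**2) + V = 2*V**2 + V = V + 2*V**2)
(W(2) + I(-15)) + 56 = (-7*2**2 - 15*(1 + 2*(-15))) + 56 = (-7*4 - 15*(1 - 30)) + 56 = (-28 - 15*(-29)) + 56 = (-28 + 435) + 56 = 407 + 56 = 463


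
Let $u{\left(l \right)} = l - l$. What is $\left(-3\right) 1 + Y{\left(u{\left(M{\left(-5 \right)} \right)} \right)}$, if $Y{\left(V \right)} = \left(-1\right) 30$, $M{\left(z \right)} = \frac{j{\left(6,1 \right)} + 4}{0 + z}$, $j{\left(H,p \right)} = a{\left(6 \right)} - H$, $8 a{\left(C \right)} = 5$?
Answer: $-33$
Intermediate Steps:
$a{\left(C \right)} = \frac{5}{8}$ ($a{\left(C \right)} = \frac{1}{8} \cdot 5 = \frac{5}{8}$)
$j{\left(H,p \right)} = \frac{5}{8} - H$
$M{\left(z \right)} = - \frac{11}{8 z}$ ($M{\left(z \right)} = \frac{\left(\frac{5}{8} - 6\right) + 4}{0 + z} = \frac{\left(\frac{5}{8} - 6\right) + 4}{z} = \frac{- \frac{43}{8} + 4}{z} = - \frac{11}{8 z}$)
$u{\left(l \right)} = 0$
$Y{\left(V \right)} = -30$
$\left(-3\right) 1 + Y{\left(u{\left(M{\left(-5 \right)} \right)} \right)} = \left(-3\right) 1 - 30 = -3 - 30 = -33$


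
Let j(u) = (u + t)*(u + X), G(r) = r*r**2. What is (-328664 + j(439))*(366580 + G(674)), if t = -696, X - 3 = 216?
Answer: -152590698613080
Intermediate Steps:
X = 219 (X = 3 + 216 = 219)
G(r) = r**3
j(u) = (-696 + u)*(219 + u) (j(u) = (u - 696)*(u + 219) = (-696 + u)*(219 + u))
(-328664 + j(439))*(366580 + G(674)) = (-328664 + (-152424 + 439**2 - 477*439))*(366580 + 674**3) = (-328664 + (-152424 + 192721 - 209403))*(366580 + 306182024) = (-328664 - 169106)*306548604 = -497770*306548604 = -152590698613080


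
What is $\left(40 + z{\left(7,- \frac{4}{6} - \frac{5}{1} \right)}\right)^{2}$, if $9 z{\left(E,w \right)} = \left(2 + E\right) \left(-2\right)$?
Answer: $1444$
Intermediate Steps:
$z{\left(E,w \right)} = - \frac{4}{9} - \frac{2 E}{9}$ ($z{\left(E,w \right)} = \frac{\left(2 + E\right) \left(-2\right)}{9} = \frac{-4 - 2 E}{9} = - \frac{4}{9} - \frac{2 E}{9}$)
$\left(40 + z{\left(7,- \frac{4}{6} - \frac{5}{1} \right)}\right)^{2} = \left(40 - 2\right)^{2} = 38^{2} = 1444$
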